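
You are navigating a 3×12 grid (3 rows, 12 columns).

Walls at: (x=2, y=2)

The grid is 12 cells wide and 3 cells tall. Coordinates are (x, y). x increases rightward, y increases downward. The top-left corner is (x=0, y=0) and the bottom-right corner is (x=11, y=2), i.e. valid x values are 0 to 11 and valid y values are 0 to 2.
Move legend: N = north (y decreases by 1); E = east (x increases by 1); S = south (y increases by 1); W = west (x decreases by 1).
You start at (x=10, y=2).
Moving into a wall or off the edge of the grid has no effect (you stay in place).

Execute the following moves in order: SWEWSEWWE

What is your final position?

Start: (x=10, y=2)
  S (south): blocked, stay at (x=10, y=2)
  W (west): (x=10, y=2) -> (x=9, y=2)
  E (east): (x=9, y=2) -> (x=10, y=2)
  W (west): (x=10, y=2) -> (x=9, y=2)
  S (south): blocked, stay at (x=9, y=2)
  E (east): (x=9, y=2) -> (x=10, y=2)
  W (west): (x=10, y=2) -> (x=9, y=2)
  W (west): (x=9, y=2) -> (x=8, y=2)
  E (east): (x=8, y=2) -> (x=9, y=2)
Final: (x=9, y=2)

Answer: Final position: (x=9, y=2)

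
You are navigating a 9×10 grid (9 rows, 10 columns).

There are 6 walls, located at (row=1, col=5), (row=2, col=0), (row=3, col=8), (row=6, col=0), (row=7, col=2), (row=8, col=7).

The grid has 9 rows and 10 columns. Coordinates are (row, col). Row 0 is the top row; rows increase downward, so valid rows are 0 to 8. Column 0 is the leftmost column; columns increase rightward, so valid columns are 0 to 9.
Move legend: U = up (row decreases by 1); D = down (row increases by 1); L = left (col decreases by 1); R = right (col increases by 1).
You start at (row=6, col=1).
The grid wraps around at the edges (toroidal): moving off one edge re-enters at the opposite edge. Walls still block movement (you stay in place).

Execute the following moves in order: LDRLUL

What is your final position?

Start: (row=6, col=1)
  L (left): blocked, stay at (row=6, col=1)
  D (down): (row=6, col=1) -> (row=7, col=1)
  R (right): blocked, stay at (row=7, col=1)
  L (left): (row=7, col=1) -> (row=7, col=0)
  U (up): blocked, stay at (row=7, col=0)
  L (left): (row=7, col=0) -> (row=7, col=9)
Final: (row=7, col=9)

Answer: Final position: (row=7, col=9)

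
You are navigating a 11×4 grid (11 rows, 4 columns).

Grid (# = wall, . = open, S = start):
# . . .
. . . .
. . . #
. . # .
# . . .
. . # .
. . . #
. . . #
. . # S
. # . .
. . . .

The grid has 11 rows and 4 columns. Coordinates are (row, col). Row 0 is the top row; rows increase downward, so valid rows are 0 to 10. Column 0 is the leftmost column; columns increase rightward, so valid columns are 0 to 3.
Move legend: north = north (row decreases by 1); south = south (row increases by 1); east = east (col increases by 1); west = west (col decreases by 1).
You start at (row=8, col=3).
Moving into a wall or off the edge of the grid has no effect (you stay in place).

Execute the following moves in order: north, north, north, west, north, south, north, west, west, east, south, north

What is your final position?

Start: (row=8, col=3)
  [×3]north (north): blocked, stay at (row=8, col=3)
  west (west): blocked, stay at (row=8, col=3)
  north (north): blocked, stay at (row=8, col=3)
  south (south): (row=8, col=3) -> (row=9, col=3)
  north (north): (row=9, col=3) -> (row=8, col=3)
  west (west): blocked, stay at (row=8, col=3)
  west (west): blocked, stay at (row=8, col=3)
  east (east): blocked, stay at (row=8, col=3)
  south (south): (row=8, col=3) -> (row=9, col=3)
  north (north): (row=9, col=3) -> (row=8, col=3)
Final: (row=8, col=3)

Answer: Final position: (row=8, col=3)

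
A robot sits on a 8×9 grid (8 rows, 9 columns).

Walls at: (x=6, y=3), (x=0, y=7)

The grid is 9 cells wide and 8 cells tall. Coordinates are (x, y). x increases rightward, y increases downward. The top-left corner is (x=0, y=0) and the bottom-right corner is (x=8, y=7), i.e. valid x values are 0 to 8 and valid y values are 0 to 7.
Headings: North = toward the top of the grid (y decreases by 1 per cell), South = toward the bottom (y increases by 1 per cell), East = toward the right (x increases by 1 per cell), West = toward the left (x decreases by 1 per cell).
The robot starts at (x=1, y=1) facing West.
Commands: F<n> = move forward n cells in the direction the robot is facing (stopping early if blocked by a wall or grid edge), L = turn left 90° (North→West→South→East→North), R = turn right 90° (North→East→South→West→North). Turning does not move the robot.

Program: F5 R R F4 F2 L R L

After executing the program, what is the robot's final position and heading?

Answer: Final position: (x=6, y=1), facing North

Derivation:
Start: (x=1, y=1), facing West
  F5: move forward 1/5 (blocked), now at (x=0, y=1)
  R: turn right, now facing North
  R: turn right, now facing East
  F4: move forward 4, now at (x=4, y=1)
  F2: move forward 2, now at (x=6, y=1)
  L: turn left, now facing North
  R: turn right, now facing East
  L: turn left, now facing North
Final: (x=6, y=1), facing North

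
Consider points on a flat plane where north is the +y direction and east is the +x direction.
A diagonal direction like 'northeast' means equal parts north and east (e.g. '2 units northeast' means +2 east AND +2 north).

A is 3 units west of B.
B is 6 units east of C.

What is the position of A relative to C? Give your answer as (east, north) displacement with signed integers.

Answer: A is at (east=3, north=0) relative to C.

Derivation:
Place C at the origin (east=0, north=0).
  B is 6 units east of C: delta (east=+6, north=+0); B at (east=6, north=0).
  A is 3 units west of B: delta (east=-3, north=+0); A at (east=3, north=0).
Therefore A relative to C: (east=3, north=0).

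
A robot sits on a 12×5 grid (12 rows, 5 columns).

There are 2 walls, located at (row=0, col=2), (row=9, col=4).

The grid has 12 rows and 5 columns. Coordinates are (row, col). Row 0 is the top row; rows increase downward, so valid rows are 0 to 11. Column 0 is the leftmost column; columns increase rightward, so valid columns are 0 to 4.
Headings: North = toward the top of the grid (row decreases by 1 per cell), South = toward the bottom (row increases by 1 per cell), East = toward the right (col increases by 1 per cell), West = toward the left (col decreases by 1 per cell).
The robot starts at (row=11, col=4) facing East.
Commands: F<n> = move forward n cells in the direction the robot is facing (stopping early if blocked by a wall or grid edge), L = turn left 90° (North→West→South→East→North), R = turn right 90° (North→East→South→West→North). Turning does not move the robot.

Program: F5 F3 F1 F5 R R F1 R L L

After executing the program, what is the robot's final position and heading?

Start: (row=11, col=4), facing East
  F5: move forward 0/5 (blocked), now at (row=11, col=4)
  F3: move forward 0/3 (blocked), now at (row=11, col=4)
  F1: move forward 0/1 (blocked), now at (row=11, col=4)
  F5: move forward 0/5 (blocked), now at (row=11, col=4)
  R: turn right, now facing South
  R: turn right, now facing West
  F1: move forward 1, now at (row=11, col=3)
  R: turn right, now facing North
  L: turn left, now facing West
  L: turn left, now facing South
Final: (row=11, col=3), facing South

Answer: Final position: (row=11, col=3), facing South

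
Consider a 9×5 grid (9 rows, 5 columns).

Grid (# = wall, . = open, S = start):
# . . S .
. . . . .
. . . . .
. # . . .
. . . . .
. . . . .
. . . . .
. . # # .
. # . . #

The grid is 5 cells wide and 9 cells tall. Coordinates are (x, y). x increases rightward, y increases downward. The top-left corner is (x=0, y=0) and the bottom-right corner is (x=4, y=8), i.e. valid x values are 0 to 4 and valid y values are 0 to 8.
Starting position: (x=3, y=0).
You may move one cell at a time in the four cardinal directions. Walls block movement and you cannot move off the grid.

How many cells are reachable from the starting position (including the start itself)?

Answer: Reachable cells: 37

Derivation:
BFS flood-fill from (x=3, y=0):
  Distance 0: (x=3, y=0)
  Distance 1: (x=2, y=0), (x=4, y=0), (x=3, y=1)
  Distance 2: (x=1, y=0), (x=2, y=1), (x=4, y=1), (x=3, y=2)
  Distance 3: (x=1, y=1), (x=2, y=2), (x=4, y=2), (x=3, y=3)
  Distance 4: (x=0, y=1), (x=1, y=2), (x=2, y=3), (x=4, y=3), (x=3, y=4)
  Distance 5: (x=0, y=2), (x=2, y=4), (x=4, y=4), (x=3, y=5)
  Distance 6: (x=0, y=3), (x=1, y=4), (x=2, y=5), (x=4, y=5), (x=3, y=6)
  Distance 7: (x=0, y=4), (x=1, y=5), (x=2, y=6), (x=4, y=6)
  Distance 8: (x=0, y=5), (x=1, y=6), (x=4, y=7)
  Distance 9: (x=0, y=6), (x=1, y=7)
  Distance 10: (x=0, y=7)
  Distance 11: (x=0, y=8)
Total reachable: 37 (grid has 39 open cells total)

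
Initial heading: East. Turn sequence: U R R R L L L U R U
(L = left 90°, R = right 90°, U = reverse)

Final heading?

Start: East
  U (U-turn (180°)) -> West
  R (right (90° clockwise)) -> North
  R (right (90° clockwise)) -> East
  R (right (90° clockwise)) -> South
  L (left (90° counter-clockwise)) -> East
  L (left (90° counter-clockwise)) -> North
  L (left (90° counter-clockwise)) -> West
  U (U-turn (180°)) -> East
  R (right (90° clockwise)) -> South
  U (U-turn (180°)) -> North
Final: North

Answer: Final heading: North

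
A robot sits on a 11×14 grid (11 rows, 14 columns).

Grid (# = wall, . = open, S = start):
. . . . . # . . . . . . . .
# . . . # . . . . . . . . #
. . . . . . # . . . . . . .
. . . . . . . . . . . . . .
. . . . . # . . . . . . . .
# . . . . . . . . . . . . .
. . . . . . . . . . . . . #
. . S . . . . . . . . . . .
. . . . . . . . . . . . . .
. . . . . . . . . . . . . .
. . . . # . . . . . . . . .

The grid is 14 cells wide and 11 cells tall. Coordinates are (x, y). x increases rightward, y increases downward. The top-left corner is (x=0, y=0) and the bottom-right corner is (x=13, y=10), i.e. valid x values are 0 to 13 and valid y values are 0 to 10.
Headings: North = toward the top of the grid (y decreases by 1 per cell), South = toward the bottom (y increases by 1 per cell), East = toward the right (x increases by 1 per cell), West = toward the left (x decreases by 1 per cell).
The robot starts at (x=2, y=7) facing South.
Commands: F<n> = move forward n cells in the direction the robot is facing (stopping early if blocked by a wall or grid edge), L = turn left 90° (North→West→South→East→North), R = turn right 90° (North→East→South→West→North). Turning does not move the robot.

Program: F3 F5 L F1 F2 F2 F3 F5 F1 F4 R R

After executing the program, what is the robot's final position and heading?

Answer: Final position: (x=3, y=10), facing West

Derivation:
Start: (x=2, y=7), facing South
  F3: move forward 3, now at (x=2, y=10)
  F5: move forward 0/5 (blocked), now at (x=2, y=10)
  L: turn left, now facing East
  F1: move forward 1, now at (x=3, y=10)
  F2: move forward 0/2 (blocked), now at (x=3, y=10)
  F2: move forward 0/2 (blocked), now at (x=3, y=10)
  F3: move forward 0/3 (blocked), now at (x=3, y=10)
  F5: move forward 0/5 (blocked), now at (x=3, y=10)
  F1: move forward 0/1 (blocked), now at (x=3, y=10)
  F4: move forward 0/4 (blocked), now at (x=3, y=10)
  R: turn right, now facing South
  R: turn right, now facing West
Final: (x=3, y=10), facing West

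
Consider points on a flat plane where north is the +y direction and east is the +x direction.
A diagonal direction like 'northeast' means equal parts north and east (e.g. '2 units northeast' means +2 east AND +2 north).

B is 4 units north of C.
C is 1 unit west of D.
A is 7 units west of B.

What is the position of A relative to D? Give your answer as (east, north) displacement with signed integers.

Answer: A is at (east=-8, north=4) relative to D.

Derivation:
Place D at the origin (east=0, north=0).
  C is 1 unit west of D: delta (east=-1, north=+0); C at (east=-1, north=0).
  B is 4 units north of C: delta (east=+0, north=+4); B at (east=-1, north=4).
  A is 7 units west of B: delta (east=-7, north=+0); A at (east=-8, north=4).
Therefore A relative to D: (east=-8, north=4).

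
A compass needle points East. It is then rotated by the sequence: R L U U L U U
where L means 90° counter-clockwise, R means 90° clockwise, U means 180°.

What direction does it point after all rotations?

Answer: Final heading: North

Derivation:
Start: East
  R (right (90° clockwise)) -> South
  L (left (90° counter-clockwise)) -> East
  U (U-turn (180°)) -> West
  U (U-turn (180°)) -> East
  L (left (90° counter-clockwise)) -> North
  U (U-turn (180°)) -> South
  U (U-turn (180°)) -> North
Final: North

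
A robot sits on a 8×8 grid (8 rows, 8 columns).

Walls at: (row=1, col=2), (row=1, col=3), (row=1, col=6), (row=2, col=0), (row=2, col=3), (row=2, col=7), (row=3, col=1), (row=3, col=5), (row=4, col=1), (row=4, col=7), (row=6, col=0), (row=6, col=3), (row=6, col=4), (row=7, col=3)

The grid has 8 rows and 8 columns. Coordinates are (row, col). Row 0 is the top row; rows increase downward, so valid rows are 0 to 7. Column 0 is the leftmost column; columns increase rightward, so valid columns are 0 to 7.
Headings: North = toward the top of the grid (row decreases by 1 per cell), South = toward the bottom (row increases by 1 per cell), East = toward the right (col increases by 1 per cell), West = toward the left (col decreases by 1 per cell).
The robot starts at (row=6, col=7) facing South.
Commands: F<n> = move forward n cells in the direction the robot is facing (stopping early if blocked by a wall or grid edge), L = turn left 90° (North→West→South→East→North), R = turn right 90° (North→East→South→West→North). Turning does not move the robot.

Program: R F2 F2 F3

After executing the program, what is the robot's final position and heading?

Start: (row=6, col=7), facing South
  R: turn right, now facing West
  F2: move forward 2, now at (row=6, col=5)
  F2: move forward 0/2 (blocked), now at (row=6, col=5)
  F3: move forward 0/3 (blocked), now at (row=6, col=5)
Final: (row=6, col=5), facing West

Answer: Final position: (row=6, col=5), facing West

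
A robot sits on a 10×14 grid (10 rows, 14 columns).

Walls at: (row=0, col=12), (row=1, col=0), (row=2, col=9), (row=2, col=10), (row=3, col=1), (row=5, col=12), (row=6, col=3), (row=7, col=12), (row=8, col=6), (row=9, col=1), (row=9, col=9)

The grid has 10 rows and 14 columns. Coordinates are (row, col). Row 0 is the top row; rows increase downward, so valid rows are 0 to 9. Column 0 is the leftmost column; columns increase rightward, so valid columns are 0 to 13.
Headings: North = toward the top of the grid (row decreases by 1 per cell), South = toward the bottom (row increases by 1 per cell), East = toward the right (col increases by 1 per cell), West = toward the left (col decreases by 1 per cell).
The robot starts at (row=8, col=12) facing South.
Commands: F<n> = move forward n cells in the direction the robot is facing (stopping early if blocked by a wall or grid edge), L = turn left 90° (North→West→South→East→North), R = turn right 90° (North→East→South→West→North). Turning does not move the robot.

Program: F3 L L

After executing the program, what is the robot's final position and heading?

Start: (row=8, col=12), facing South
  F3: move forward 1/3 (blocked), now at (row=9, col=12)
  L: turn left, now facing East
  L: turn left, now facing North
Final: (row=9, col=12), facing North

Answer: Final position: (row=9, col=12), facing North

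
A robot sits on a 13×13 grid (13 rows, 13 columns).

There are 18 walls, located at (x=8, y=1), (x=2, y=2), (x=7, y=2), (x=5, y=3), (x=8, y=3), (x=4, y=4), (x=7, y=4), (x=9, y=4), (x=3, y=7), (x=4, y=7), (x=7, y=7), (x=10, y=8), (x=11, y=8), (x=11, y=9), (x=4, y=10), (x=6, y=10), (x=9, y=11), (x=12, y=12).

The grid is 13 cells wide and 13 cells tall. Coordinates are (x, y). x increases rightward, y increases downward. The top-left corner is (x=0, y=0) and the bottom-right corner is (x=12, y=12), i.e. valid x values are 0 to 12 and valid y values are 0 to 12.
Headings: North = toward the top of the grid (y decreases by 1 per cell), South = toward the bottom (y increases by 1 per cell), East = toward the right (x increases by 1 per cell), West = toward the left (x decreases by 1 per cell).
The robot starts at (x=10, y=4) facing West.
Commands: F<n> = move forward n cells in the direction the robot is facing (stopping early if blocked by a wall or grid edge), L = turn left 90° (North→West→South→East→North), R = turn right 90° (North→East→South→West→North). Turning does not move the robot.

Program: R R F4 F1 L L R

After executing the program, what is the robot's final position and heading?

Answer: Final position: (x=12, y=4), facing North

Derivation:
Start: (x=10, y=4), facing West
  R: turn right, now facing North
  R: turn right, now facing East
  F4: move forward 2/4 (blocked), now at (x=12, y=4)
  F1: move forward 0/1 (blocked), now at (x=12, y=4)
  L: turn left, now facing North
  L: turn left, now facing West
  R: turn right, now facing North
Final: (x=12, y=4), facing North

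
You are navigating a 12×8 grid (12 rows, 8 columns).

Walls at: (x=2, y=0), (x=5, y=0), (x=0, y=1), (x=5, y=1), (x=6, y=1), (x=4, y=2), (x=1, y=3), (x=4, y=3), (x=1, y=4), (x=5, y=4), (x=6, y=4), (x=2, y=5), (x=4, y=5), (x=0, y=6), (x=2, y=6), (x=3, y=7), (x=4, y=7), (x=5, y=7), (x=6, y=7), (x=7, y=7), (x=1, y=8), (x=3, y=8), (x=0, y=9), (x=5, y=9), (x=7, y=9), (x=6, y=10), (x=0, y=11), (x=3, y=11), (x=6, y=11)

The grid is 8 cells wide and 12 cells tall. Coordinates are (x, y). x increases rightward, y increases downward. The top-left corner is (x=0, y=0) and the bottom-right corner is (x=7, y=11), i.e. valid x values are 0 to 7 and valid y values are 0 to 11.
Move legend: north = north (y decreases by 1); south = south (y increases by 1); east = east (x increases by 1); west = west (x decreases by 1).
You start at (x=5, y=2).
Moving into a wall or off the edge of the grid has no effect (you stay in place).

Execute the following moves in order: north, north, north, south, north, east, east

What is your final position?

Start: (x=5, y=2)
  [×3]north (north): blocked, stay at (x=5, y=2)
  south (south): (x=5, y=2) -> (x=5, y=3)
  north (north): (x=5, y=3) -> (x=5, y=2)
  east (east): (x=5, y=2) -> (x=6, y=2)
  east (east): (x=6, y=2) -> (x=7, y=2)
Final: (x=7, y=2)

Answer: Final position: (x=7, y=2)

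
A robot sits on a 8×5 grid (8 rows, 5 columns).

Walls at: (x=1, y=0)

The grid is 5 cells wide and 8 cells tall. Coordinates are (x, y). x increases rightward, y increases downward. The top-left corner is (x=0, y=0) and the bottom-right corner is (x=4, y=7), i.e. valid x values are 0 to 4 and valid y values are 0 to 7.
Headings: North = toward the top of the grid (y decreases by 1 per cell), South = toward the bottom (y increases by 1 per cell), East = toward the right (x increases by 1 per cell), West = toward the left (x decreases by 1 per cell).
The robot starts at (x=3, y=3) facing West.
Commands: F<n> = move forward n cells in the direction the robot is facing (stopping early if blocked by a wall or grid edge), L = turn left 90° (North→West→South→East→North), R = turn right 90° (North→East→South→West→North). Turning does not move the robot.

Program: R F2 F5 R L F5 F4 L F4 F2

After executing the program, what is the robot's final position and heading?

Start: (x=3, y=3), facing West
  R: turn right, now facing North
  F2: move forward 2, now at (x=3, y=1)
  F5: move forward 1/5 (blocked), now at (x=3, y=0)
  R: turn right, now facing East
  L: turn left, now facing North
  F5: move forward 0/5 (blocked), now at (x=3, y=0)
  F4: move forward 0/4 (blocked), now at (x=3, y=0)
  L: turn left, now facing West
  F4: move forward 1/4 (blocked), now at (x=2, y=0)
  F2: move forward 0/2 (blocked), now at (x=2, y=0)
Final: (x=2, y=0), facing West

Answer: Final position: (x=2, y=0), facing West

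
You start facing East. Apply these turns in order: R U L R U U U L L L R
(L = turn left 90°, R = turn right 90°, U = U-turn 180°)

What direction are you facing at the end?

Answer: Final heading: North

Derivation:
Start: East
  R (right (90° clockwise)) -> South
  U (U-turn (180°)) -> North
  L (left (90° counter-clockwise)) -> West
  R (right (90° clockwise)) -> North
  U (U-turn (180°)) -> South
  U (U-turn (180°)) -> North
  U (U-turn (180°)) -> South
  L (left (90° counter-clockwise)) -> East
  L (left (90° counter-clockwise)) -> North
  L (left (90° counter-clockwise)) -> West
  R (right (90° clockwise)) -> North
Final: North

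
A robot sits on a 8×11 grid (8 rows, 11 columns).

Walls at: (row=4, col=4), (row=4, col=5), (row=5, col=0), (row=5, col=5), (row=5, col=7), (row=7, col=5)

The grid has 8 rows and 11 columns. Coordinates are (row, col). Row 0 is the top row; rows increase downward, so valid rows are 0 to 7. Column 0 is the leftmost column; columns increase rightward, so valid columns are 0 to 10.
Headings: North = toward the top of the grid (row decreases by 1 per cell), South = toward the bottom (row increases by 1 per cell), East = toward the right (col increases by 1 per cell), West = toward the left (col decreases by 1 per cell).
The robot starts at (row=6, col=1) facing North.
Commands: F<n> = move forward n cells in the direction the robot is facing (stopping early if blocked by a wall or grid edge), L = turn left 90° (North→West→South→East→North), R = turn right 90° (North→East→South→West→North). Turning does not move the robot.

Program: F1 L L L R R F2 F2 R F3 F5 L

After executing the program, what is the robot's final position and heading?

Start: (row=6, col=1), facing North
  F1: move forward 1, now at (row=5, col=1)
  L: turn left, now facing West
  L: turn left, now facing South
  L: turn left, now facing East
  R: turn right, now facing South
  R: turn right, now facing West
  F2: move forward 0/2 (blocked), now at (row=5, col=1)
  F2: move forward 0/2 (blocked), now at (row=5, col=1)
  R: turn right, now facing North
  F3: move forward 3, now at (row=2, col=1)
  F5: move forward 2/5 (blocked), now at (row=0, col=1)
  L: turn left, now facing West
Final: (row=0, col=1), facing West

Answer: Final position: (row=0, col=1), facing West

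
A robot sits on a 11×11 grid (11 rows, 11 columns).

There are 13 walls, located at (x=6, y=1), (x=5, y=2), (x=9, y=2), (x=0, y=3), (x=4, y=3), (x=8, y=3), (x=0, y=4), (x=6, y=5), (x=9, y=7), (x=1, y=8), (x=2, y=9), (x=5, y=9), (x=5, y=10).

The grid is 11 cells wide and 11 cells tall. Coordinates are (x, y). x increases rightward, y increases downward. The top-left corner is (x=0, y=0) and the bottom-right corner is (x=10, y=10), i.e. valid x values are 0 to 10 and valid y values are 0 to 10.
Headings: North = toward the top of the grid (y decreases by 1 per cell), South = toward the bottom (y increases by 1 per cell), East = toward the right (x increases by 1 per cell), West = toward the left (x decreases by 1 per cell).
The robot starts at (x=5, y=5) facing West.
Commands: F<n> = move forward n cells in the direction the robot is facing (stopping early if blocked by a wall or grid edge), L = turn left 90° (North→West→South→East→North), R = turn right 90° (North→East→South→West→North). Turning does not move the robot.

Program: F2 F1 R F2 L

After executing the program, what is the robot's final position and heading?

Start: (x=5, y=5), facing West
  F2: move forward 2, now at (x=3, y=5)
  F1: move forward 1, now at (x=2, y=5)
  R: turn right, now facing North
  F2: move forward 2, now at (x=2, y=3)
  L: turn left, now facing West
Final: (x=2, y=3), facing West

Answer: Final position: (x=2, y=3), facing West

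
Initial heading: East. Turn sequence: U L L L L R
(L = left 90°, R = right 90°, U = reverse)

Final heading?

Answer: Final heading: North

Derivation:
Start: East
  U (U-turn (180°)) -> West
  L (left (90° counter-clockwise)) -> South
  L (left (90° counter-clockwise)) -> East
  L (left (90° counter-clockwise)) -> North
  L (left (90° counter-clockwise)) -> West
  R (right (90° clockwise)) -> North
Final: North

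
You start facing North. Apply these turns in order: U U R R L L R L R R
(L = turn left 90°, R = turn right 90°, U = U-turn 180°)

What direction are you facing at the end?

Start: North
  U (U-turn (180°)) -> South
  U (U-turn (180°)) -> North
  R (right (90° clockwise)) -> East
  R (right (90° clockwise)) -> South
  L (left (90° counter-clockwise)) -> East
  L (left (90° counter-clockwise)) -> North
  R (right (90° clockwise)) -> East
  L (left (90° counter-clockwise)) -> North
  R (right (90° clockwise)) -> East
  R (right (90° clockwise)) -> South
Final: South

Answer: Final heading: South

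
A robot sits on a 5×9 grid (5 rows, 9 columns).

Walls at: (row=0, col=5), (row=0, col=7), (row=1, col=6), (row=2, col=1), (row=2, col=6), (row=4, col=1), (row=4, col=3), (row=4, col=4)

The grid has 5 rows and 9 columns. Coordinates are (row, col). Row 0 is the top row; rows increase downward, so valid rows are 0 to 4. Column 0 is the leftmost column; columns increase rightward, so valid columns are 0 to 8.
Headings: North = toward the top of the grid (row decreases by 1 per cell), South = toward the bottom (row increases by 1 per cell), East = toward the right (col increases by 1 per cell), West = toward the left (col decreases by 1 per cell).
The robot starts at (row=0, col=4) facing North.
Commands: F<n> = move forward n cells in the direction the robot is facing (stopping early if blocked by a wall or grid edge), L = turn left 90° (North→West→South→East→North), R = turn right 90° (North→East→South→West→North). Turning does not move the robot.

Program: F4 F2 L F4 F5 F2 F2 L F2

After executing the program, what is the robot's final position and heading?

Start: (row=0, col=4), facing North
  F4: move forward 0/4 (blocked), now at (row=0, col=4)
  F2: move forward 0/2 (blocked), now at (row=0, col=4)
  L: turn left, now facing West
  F4: move forward 4, now at (row=0, col=0)
  F5: move forward 0/5 (blocked), now at (row=0, col=0)
  F2: move forward 0/2 (blocked), now at (row=0, col=0)
  F2: move forward 0/2 (blocked), now at (row=0, col=0)
  L: turn left, now facing South
  F2: move forward 2, now at (row=2, col=0)
Final: (row=2, col=0), facing South

Answer: Final position: (row=2, col=0), facing South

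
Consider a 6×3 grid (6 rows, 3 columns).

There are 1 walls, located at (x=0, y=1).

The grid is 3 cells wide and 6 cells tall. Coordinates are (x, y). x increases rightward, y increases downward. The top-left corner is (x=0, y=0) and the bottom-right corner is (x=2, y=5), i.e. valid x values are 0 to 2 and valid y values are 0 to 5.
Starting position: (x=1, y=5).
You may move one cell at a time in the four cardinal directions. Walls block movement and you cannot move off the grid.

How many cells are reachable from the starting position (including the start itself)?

BFS flood-fill from (x=1, y=5):
  Distance 0: (x=1, y=5)
  Distance 1: (x=1, y=4), (x=0, y=5), (x=2, y=5)
  Distance 2: (x=1, y=3), (x=0, y=4), (x=2, y=4)
  Distance 3: (x=1, y=2), (x=0, y=3), (x=2, y=3)
  Distance 4: (x=1, y=1), (x=0, y=2), (x=2, y=2)
  Distance 5: (x=1, y=0), (x=2, y=1)
  Distance 6: (x=0, y=0), (x=2, y=0)
Total reachable: 17 (grid has 17 open cells total)

Answer: Reachable cells: 17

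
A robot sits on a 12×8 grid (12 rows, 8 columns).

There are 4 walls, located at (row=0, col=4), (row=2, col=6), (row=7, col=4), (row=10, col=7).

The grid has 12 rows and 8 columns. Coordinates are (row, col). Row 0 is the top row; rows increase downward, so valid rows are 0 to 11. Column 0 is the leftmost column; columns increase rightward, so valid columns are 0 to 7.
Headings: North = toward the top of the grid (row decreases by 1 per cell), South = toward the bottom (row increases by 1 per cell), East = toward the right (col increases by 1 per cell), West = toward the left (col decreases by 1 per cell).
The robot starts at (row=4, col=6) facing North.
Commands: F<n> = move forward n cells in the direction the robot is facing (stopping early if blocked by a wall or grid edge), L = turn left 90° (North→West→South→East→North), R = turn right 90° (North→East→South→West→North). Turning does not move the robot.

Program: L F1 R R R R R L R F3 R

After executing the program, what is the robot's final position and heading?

Answer: Final position: (row=1, col=5), facing East

Derivation:
Start: (row=4, col=6), facing North
  L: turn left, now facing West
  F1: move forward 1, now at (row=4, col=5)
  R: turn right, now facing North
  R: turn right, now facing East
  R: turn right, now facing South
  R: turn right, now facing West
  R: turn right, now facing North
  L: turn left, now facing West
  R: turn right, now facing North
  F3: move forward 3, now at (row=1, col=5)
  R: turn right, now facing East
Final: (row=1, col=5), facing East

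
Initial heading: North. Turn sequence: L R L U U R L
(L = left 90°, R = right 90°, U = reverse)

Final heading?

Start: North
  L (left (90° counter-clockwise)) -> West
  R (right (90° clockwise)) -> North
  L (left (90° counter-clockwise)) -> West
  U (U-turn (180°)) -> East
  U (U-turn (180°)) -> West
  R (right (90° clockwise)) -> North
  L (left (90° counter-clockwise)) -> West
Final: West

Answer: Final heading: West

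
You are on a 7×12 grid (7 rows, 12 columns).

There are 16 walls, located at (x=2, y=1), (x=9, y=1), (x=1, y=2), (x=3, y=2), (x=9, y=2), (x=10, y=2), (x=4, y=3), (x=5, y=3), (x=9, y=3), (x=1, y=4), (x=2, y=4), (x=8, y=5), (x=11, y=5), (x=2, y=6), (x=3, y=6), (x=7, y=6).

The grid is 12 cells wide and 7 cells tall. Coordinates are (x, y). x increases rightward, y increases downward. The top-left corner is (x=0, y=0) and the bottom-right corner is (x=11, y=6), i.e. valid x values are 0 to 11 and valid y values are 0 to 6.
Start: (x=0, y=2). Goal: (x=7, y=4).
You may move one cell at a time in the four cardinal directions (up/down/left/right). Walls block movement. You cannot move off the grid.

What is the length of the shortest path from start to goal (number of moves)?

BFS from (x=0, y=2) until reaching (x=7, y=4):
  Distance 0: (x=0, y=2)
  Distance 1: (x=0, y=1), (x=0, y=3)
  Distance 2: (x=0, y=0), (x=1, y=1), (x=1, y=3), (x=0, y=4)
  Distance 3: (x=1, y=0), (x=2, y=3), (x=0, y=5)
  Distance 4: (x=2, y=0), (x=2, y=2), (x=3, y=3), (x=1, y=5), (x=0, y=6)
  Distance 5: (x=3, y=0), (x=3, y=4), (x=2, y=5), (x=1, y=6)
  Distance 6: (x=4, y=0), (x=3, y=1), (x=4, y=4), (x=3, y=5)
  Distance 7: (x=5, y=0), (x=4, y=1), (x=5, y=4), (x=4, y=5)
  Distance 8: (x=6, y=0), (x=5, y=1), (x=4, y=2), (x=6, y=4), (x=5, y=5), (x=4, y=6)
  Distance 9: (x=7, y=0), (x=6, y=1), (x=5, y=2), (x=6, y=3), (x=7, y=4), (x=6, y=5), (x=5, y=6)  <- goal reached here
One shortest path (9 moves): (x=0, y=2) -> (x=0, y=3) -> (x=1, y=3) -> (x=2, y=3) -> (x=3, y=3) -> (x=3, y=4) -> (x=4, y=4) -> (x=5, y=4) -> (x=6, y=4) -> (x=7, y=4)

Answer: Shortest path length: 9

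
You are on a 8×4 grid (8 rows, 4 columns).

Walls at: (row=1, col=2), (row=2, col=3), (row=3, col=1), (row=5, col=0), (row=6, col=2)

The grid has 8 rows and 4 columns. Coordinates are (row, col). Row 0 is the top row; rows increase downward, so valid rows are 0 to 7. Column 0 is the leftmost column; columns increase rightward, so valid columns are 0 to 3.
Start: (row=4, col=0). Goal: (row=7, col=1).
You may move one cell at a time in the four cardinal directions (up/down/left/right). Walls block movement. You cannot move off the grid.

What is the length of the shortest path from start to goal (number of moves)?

Answer: Shortest path length: 4

Derivation:
BFS from (row=4, col=0) until reaching (row=7, col=1):
  Distance 0: (row=4, col=0)
  Distance 1: (row=3, col=0), (row=4, col=1)
  Distance 2: (row=2, col=0), (row=4, col=2), (row=5, col=1)
  Distance 3: (row=1, col=0), (row=2, col=1), (row=3, col=2), (row=4, col=3), (row=5, col=2), (row=6, col=1)
  Distance 4: (row=0, col=0), (row=1, col=1), (row=2, col=2), (row=3, col=3), (row=5, col=3), (row=6, col=0), (row=7, col=1)  <- goal reached here
One shortest path (4 moves): (row=4, col=0) -> (row=4, col=1) -> (row=5, col=1) -> (row=6, col=1) -> (row=7, col=1)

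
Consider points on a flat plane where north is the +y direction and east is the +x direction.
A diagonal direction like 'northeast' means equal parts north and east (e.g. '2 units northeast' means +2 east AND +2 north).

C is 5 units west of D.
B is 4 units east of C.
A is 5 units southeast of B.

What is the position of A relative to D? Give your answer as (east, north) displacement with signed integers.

Answer: A is at (east=4, north=-5) relative to D.

Derivation:
Place D at the origin (east=0, north=0).
  C is 5 units west of D: delta (east=-5, north=+0); C at (east=-5, north=0).
  B is 4 units east of C: delta (east=+4, north=+0); B at (east=-1, north=0).
  A is 5 units southeast of B: delta (east=+5, north=-5); A at (east=4, north=-5).
Therefore A relative to D: (east=4, north=-5).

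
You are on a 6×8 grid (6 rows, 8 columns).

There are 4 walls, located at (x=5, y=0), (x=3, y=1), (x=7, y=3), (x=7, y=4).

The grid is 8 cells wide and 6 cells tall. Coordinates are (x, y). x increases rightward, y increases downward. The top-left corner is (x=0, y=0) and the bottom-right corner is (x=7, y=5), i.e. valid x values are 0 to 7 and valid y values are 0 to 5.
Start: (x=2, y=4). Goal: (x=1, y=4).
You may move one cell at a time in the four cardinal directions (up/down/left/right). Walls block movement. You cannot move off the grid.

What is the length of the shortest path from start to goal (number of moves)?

Answer: Shortest path length: 1

Derivation:
BFS from (x=2, y=4) until reaching (x=1, y=4):
  Distance 0: (x=2, y=4)
  Distance 1: (x=2, y=3), (x=1, y=4), (x=3, y=4), (x=2, y=5)  <- goal reached here
One shortest path (1 moves): (x=2, y=4) -> (x=1, y=4)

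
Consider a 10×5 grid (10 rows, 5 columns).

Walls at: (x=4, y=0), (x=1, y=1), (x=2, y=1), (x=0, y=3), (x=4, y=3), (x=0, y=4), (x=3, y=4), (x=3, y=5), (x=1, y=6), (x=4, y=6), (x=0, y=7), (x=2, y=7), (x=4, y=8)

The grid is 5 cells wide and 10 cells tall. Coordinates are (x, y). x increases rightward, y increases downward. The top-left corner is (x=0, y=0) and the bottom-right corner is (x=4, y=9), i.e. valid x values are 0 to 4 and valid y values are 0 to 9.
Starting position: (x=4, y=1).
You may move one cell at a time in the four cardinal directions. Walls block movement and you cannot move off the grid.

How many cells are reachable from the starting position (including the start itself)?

BFS flood-fill from (x=4, y=1):
  Distance 0: (x=4, y=1)
  Distance 1: (x=3, y=1), (x=4, y=2)
  Distance 2: (x=3, y=0), (x=3, y=2)
  Distance 3: (x=2, y=0), (x=2, y=2), (x=3, y=3)
  Distance 4: (x=1, y=0), (x=1, y=2), (x=2, y=3)
  Distance 5: (x=0, y=0), (x=0, y=2), (x=1, y=3), (x=2, y=4)
  Distance 6: (x=0, y=1), (x=1, y=4), (x=2, y=5)
  Distance 7: (x=1, y=5), (x=2, y=6)
  Distance 8: (x=0, y=5), (x=3, y=6)
  Distance 9: (x=0, y=6), (x=3, y=7)
  Distance 10: (x=4, y=7), (x=3, y=8)
  Distance 11: (x=2, y=8), (x=3, y=9)
  Distance 12: (x=1, y=8), (x=2, y=9), (x=4, y=9)
  Distance 13: (x=1, y=7), (x=0, y=8), (x=1, y=9)
  Distance 14: (x=0, y=9)
Total reachable: 35 (grid has 37 open cells total)

Answer: Reachable cells: 35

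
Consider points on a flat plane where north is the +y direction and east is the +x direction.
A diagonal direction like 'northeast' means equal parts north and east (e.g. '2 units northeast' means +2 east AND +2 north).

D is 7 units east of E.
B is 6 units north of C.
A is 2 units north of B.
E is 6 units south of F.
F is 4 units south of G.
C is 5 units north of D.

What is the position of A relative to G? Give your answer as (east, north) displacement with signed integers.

Place G at the origin (east=0, north=0).
  F is 4 units south of G: delta (east=+0, north=-4); F at (east=0, north=-4).
  E is 6 units south of F: delta (east=+0, north=-6); E at (east=0, north=-10).
  D is 7 units east of E: delta (east=+7, north=+0); D at (east=7, north=-10).
  C is 5 units north of D: delta (east=+0, north=+5); C at (east=7, north=-5).
  B is 6 units north of C: delta (east=+0, north=+6); B at (east=7, north=1).
  A is 2 units north of B: delta (east=+0, north=+2); A at (east=7, north=3).
Therefore A relative to G: (east=7, north=3).

Answer: A is at (east=7, north=3) relative to G.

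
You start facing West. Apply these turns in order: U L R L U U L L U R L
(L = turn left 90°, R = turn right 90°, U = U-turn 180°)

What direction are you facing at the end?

Start: West
  U (U-turn (180°)) -> East
  L (left (90° counter-clockwise)) -> North
  R (right (90° clockwise)) -> East
  L (left (90° counter-clockwise)) -> North
  U (U-turn (180°)) -> South
  U (U-turn (180°)) -> North
  L (left (90° counter-clockwise)) -> West
  L (left (90° counter-clockwise)) -> South
  U (U-turn (180°)) -> North
  R (right (90° clockwise)) -> East
  L (left (90° counter-clockwise)) -> North
Final: North

Answer: Final heading: North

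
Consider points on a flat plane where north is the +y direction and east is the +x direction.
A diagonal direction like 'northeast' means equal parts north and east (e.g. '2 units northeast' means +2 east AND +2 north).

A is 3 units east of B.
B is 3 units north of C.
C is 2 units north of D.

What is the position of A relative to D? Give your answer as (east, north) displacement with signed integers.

Place D at the origin (east=0, north=0).
  C is 2 units north of D: delta (east=+0, north=+2); C at (east=0, north=2).
  B is 3 units north of C: delta (east=+0, north=+3); B at (east=0, north=5).
  A is 3 units east of B: delta (east=+3, north=+0); A at (east=3, north=5).
Therefore A relative to D: (east=3, north=5).

Answer: A is at (east=3, north=5) relative to D.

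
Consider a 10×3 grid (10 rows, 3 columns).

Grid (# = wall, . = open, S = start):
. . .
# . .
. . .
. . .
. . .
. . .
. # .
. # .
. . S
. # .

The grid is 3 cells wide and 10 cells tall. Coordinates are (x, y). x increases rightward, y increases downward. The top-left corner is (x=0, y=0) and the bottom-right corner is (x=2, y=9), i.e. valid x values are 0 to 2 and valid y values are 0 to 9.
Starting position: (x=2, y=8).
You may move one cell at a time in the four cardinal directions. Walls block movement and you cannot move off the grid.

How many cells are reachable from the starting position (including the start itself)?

BFS flood-fill from (x=2, y=8):
  Distance 0: (x=2, y=8)
  Distance 1: (x=2, y=7), (x=1, y=8), (x=2, y=9)
  Distance 2: (x=2, y=6), (x=0, y=8)
  Distance 3: (x=2, y=5), (x=0, y=7), (x=0, y=9)
  Distance 4: (x=2, y=4), (x=1, y=5), (x=0, y=6)
  Distance 5: (x=2, y=3), (x=1, y=4), (x=0, y=5)
  Distance 6: (x=2, y=2), (x=1, y=3), (x=0, y=4)
  Distance 7: (x=2, y=1), (x=1, y=2), (x=0, y=3)
  Distance 8: (x=2, y=0), (x=1, y=1), (x=0, y=2)
  Distance 9: (x=1, y=0)
  Distance 10: (x=0, y=0)
Total reachable: 26 (grid has 26 open cells total)

Answer: Reachable cells: 26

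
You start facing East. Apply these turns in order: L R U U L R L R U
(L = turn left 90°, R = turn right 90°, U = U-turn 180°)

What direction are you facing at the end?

Answer: Final heading: West

Derivation:
Start: East
  L (left (90° counter-clockwise)) -> North
  R (right (90° clockwise)) -> East
  U (U-turn (180°)) -> West
  U (U-turn (180°)) -> East
  L (left (90° counter-clockwise)) -> North
  R (right (90° clockwise)) -> East
  L (left (90° counter-clockwise)) -> North
  R (right (90° clockwise)) -> East
  U (U-turn (180°)) -> West
Final: West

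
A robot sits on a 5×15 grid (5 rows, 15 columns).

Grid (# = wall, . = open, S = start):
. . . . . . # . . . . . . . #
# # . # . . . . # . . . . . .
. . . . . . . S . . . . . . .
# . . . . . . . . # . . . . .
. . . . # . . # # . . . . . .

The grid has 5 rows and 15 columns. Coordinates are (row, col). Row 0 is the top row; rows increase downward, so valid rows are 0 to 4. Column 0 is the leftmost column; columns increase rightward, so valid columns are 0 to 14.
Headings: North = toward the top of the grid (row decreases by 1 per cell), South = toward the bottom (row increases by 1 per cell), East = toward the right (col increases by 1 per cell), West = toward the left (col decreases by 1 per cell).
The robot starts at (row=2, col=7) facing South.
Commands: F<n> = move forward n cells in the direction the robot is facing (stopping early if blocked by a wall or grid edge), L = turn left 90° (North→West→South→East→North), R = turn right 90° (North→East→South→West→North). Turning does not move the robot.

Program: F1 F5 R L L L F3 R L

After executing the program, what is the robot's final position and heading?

Answer: Final position: (row=0, col=7), facing North

Derivation:
Start: (row=2, col=7), facing South
  F1: move forward 1, now at (row=3, col=7)
  F5: move forward 0/5 (blocked), now at (row=3, col=7)
  R: turn right, now facing West
  L: turn left, now facing South
  L: turn left, now facing East
  L: turn left, now facing North
  F3: move forward 3, now at (row=0, col=7)
  R: turn right, now facing East
  L: turn left, now facing North
Final: (row=0, col=7), facing North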